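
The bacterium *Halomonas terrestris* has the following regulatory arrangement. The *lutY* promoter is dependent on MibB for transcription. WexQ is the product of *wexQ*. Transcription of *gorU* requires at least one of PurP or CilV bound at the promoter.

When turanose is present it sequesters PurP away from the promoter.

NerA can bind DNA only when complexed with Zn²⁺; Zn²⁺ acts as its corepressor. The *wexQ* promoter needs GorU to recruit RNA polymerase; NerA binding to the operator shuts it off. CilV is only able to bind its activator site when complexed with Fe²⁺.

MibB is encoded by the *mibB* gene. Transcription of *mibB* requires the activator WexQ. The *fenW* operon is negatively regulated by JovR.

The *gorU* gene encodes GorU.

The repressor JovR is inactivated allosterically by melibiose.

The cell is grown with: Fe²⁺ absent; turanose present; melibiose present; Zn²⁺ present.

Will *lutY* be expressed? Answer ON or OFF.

OFF

Turanose is present, so PurP is inactive.
Fe²⁺ is absent, so CilV is inactive.
No activator is available at the *gorU* promoter, so *gorU* is not transcribed.
So GorU is not produced.
Zn²⁺ is present, so NerA is active.
With repressor NerA bound, *wexQ* is not transcribed.
So WexQ is not produced.
Required activator WexQ is absent, so *mibB* is not transcribed.
So MibB is not produced.
Required activator MibB is absent, so *lutY* is not transcribed.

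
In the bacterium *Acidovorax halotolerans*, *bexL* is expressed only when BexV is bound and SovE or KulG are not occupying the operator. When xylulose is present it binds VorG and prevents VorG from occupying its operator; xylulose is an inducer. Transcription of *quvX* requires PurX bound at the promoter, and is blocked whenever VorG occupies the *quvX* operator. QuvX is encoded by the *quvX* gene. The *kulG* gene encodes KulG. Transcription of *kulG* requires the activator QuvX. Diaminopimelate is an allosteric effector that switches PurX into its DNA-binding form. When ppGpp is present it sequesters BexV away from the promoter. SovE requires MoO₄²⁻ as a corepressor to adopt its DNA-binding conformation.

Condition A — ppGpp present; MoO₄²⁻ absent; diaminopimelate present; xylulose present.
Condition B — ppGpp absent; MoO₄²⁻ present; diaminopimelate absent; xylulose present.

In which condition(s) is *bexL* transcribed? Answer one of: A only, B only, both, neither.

Condition A:
ppGpp is present, so BexV is inactive.
MoO₄²⁻ is absent, so SovE is inactive.
Diaminopimelate is present, so PurX is active.
Xylulose is present, so VorG is inactive.
No repressor is bound and PurX is active, so *quvX* is transcribed.
So QuvX is produced and active.
No repressor is bound and QuvX is active, so *kulG* is transcribed.
So KulG is produced and active.
With repressor KulG bound, *bexL* is not transcribed.
→ *bexL* is OFF in A.
Condition B:
ppGpp is absent, so BexV is active.
MoO₄²⁻ is present, so SovE is active.
Diaminopimelate is absent, so PurX is inactive.
Xylulose is present, so VorG is inactive.
Required activator PurX is absent, so *quvX* is not transcribed.
So QuvX is not produced.
Required activator QuvX is absent, so *kulG* is not transcribed.
So KulG is not produced.
With repressor SovE bound, *bexL* is not transcribed.
→ *bexL* is OFF in B.

neither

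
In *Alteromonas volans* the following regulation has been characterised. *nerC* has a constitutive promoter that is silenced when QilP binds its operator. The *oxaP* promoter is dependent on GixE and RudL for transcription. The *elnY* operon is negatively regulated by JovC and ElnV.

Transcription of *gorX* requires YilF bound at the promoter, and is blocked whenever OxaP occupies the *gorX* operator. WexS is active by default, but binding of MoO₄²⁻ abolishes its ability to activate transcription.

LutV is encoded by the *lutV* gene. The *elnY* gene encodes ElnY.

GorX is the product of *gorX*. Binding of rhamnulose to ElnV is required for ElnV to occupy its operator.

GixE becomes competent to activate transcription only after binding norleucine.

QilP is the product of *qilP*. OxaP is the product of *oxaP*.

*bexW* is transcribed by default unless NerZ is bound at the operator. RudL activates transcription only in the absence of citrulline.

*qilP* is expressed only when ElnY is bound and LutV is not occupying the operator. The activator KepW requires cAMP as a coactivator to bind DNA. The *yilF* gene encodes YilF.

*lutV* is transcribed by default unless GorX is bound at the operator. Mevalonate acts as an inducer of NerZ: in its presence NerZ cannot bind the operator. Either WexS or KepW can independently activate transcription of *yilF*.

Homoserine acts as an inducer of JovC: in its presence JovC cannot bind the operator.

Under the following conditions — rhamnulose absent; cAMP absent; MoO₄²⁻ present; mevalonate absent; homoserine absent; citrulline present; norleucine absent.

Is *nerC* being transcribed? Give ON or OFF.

ON

Norleucine is absent, so GixE is inactive.
Citrulline is present, so RudL is inactive.
Required activator GixE is absent, so *oxaP* is not transcribed.
So OxaP is not produced.
MoO₄²⁻ is present, so WexS is inactive.
cAMP is absent, so KepW is inactive.
No activator is available at the *yilF* promoter, so *yilF* is not transcribed.
So YilF is not produced.
Required activator YilF is absent, so *gorX* is not transcribed.
So GorX is not produced.
With no repressor bound, *lutV* is transcribed.
So LutV is produced and active.
Homoserine is absent, so JovC is active.
Rhamnulose is absent, so ElnV is inactive.
With repressor JovC bound, *elnY* is not transcribed.
So ElnY is not produced.
With repressor LutV bound, *qilP* is not transcribed.
So QilP is not produced.
With no repressor bound, *nerC* is transcribed.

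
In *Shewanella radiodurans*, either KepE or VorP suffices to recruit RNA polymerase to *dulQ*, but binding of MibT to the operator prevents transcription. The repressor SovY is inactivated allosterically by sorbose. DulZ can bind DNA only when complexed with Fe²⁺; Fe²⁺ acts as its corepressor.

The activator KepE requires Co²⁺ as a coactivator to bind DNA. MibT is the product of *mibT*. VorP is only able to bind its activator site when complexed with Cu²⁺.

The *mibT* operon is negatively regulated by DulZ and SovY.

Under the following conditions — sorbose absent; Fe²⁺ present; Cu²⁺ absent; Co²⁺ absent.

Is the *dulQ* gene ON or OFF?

Co²⁺ is absent, so KepE is inactive.
Fe²⁺ is present, so DulZ is active.
Sorbose is absent, so SovY is active.
With repressor DulZ bound, *mibT* is not transcribed.
So MibT is not produced.
Cu²⁺ is absent, so VorP is inactive.
No activator is available at the *dulQ* promoter, so *dulQ* is not transcribed.

OFF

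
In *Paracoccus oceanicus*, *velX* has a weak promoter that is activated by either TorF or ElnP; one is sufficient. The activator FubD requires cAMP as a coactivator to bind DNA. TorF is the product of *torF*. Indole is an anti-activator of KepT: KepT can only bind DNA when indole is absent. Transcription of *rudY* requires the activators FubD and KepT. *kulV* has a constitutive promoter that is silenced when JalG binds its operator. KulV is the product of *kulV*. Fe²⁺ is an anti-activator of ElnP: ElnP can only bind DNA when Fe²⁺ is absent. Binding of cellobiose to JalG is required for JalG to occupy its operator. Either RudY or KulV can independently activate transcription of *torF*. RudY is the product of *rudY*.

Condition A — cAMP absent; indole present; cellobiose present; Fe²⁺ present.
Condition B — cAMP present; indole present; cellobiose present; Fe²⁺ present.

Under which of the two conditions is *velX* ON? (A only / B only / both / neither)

neither

Condition A:
cAMP is absent, so FubD is inactive.
Indole is present, so KepT is inactive.
Required activator FubD is absent, so *rudY* is not transcribed.
So RudY is not produced.
Cellobiose is present, so JalG is active.
With repressor JalG bound, *kulV* is not transcribed.
So KulV is not produced.
No activator is available at the *torF* promoter, so *torF* is not transcribed.
So TorF is not produced.
Fe²⁺ is present, so ElnP is inactive.
No activator is available at the *velX* promoter, so *velX* is not transcribed.
→ *velX* is OFF in A.
Condition B:
cAMP is present, so FubD is active.
Indole is present, so KepT is inactive.
Required activator KepT is absent, so *rudY* is not transcribed.
So RudY is not produced.
Cellobiose is present, so JalG is active.
With repressor JalG bound, *kulV* is not transcribed.
So KulV is not produced.
No activator is available at the *torF* promoter, so *torF* is not transcribed.
So TorF is not produced.
Fe²⁺ is present, so ElnP is inactive.
No activator is available at the *velX* promoter, so *velX* is not transcribed.
→ *velX* is OFF in B.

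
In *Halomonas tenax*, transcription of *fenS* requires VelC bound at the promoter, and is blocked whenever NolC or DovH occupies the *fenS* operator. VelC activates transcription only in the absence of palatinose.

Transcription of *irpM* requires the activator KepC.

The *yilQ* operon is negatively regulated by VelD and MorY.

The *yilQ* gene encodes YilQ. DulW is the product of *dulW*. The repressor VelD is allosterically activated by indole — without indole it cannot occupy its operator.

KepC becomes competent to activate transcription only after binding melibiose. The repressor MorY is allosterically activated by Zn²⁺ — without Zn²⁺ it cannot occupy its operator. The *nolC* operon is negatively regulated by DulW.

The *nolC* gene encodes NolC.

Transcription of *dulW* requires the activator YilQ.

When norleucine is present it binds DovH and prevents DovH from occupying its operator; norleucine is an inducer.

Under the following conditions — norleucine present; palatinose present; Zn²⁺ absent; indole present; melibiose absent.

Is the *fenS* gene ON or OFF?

OFF

Indole is present, so VelD is active.
Zn²⁺ is absent, so MorY is inactive.
With repressor VelD bound, *yilQ* is not transcribed.
So YilQ is not produced.
Required activator YilQ is absent, so *dulW* is not transcribed.
So DulW is not produced.
With no repressor bound, *nolC* is transcribed.
So NolC is produced and active.
Palatinose is present, so VelC is inactive.
Norleucine is present, so DovH is inactive.
With repressor NolC bound, *fenS* is not transcribed.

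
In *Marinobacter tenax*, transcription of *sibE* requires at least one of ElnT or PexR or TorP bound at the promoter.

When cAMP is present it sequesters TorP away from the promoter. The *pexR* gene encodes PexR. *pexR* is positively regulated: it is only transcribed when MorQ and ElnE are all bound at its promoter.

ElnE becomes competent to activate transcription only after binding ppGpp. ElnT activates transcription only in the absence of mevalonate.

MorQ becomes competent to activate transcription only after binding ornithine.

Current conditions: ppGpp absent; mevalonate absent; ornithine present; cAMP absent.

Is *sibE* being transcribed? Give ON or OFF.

Mevalonate is absent, so ElnT is active.
Ornithine is present, so MorQ is active.
ppGpp is absent, so ElnE is inactive.
Required activator ElnE is absent, so *pexR* is not transcribed.
So PexR is not produced.
cAMP is absent, so TorP is active.
Activator ElnT is present, so *sibE* is transcribed.

ON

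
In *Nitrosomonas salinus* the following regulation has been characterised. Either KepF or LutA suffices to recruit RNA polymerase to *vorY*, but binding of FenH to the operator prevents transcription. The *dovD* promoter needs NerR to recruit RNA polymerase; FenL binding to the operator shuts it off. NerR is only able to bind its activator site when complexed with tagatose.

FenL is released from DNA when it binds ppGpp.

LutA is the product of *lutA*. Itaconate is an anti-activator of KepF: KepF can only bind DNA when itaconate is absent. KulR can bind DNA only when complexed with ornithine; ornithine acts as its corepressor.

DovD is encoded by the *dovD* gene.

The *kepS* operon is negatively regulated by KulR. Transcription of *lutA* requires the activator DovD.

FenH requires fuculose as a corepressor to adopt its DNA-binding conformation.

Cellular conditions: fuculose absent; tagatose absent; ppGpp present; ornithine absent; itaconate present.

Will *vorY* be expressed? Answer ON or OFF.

Itaconate is present, so KepF is inactive.
Fuculose is absent, so FenH is inactive.
Tagatose is absent, so NerR is inactive.
ppGpp is present, so FenL is inactive.
Required activator NerR is absent, so *dovD* is not transcribed.
So DovD is not produced.
Required activator DovD is absent, so *lutA* is not transcribed.
So LutA is not produced.
No activator is available at the *vorY* promoter, so *vorY* is not transcribed.

OFF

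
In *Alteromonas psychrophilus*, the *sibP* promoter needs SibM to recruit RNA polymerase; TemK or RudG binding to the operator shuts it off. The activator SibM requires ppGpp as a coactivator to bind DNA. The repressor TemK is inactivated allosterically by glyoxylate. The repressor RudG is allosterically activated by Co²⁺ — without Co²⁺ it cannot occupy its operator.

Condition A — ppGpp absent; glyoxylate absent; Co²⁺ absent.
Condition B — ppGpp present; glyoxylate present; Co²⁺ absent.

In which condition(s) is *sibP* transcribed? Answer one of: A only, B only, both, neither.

B only

Condition A:
ppGpp is absent, so SibM is inactive.
Glyoxylate is absent, so TemK is active.
Co²⁺ is absent, so RudG is inactive.
With repressor TemK bound, *sibP* is not transcribed.
→ *sibP* is OFF in A.
Condition B:
ppGpp is present, so SibM is active.
Glyoxylate is present, so TemK is inactive.
Co²⁺ is absent, so RudG is inactive.
No repressor is bound and SibM is active, so *sibP* is transcribed.
→ *sibP* is ON in B.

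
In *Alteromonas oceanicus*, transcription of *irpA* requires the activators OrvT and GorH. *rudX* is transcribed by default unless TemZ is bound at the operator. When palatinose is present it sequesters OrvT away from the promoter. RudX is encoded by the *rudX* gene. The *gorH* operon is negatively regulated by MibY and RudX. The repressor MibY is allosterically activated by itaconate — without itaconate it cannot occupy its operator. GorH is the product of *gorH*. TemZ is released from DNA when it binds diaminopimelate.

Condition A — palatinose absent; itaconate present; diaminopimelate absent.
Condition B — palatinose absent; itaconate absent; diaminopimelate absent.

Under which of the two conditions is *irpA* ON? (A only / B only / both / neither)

B only

Condition A:
Palatinose is absent, so OrvT is active.
Itaconate is present, so MibY is active.
Diaminopimelate is absent, so TemZ is active.
With repressor TemZ bound, *rudX* is not transcribed.
So RudX is not produced.
With repressor MibY bound, *gorH* is not transcribed.
So GorH is not produced.
Required activator GorH is absent, so *irpA* is not transcribed.
→ *irpA* is OFF in A.
Condition B:
Palatinose is absent, so OrvT is active.
Itaconate is absent, so MibY is inactive.
Diaminopimelate is absent, so TemZ is active.
With repressor TemZ bound, *rudX* is not transcribed.
So RudX is not produced.
With no repressor bound, *gorH* is transcribed.
So GorH is produced and active.
No repressor is bound and OrvT and GorH are active, so *irpA* is transcribed.
→ *irpA* is ON in B.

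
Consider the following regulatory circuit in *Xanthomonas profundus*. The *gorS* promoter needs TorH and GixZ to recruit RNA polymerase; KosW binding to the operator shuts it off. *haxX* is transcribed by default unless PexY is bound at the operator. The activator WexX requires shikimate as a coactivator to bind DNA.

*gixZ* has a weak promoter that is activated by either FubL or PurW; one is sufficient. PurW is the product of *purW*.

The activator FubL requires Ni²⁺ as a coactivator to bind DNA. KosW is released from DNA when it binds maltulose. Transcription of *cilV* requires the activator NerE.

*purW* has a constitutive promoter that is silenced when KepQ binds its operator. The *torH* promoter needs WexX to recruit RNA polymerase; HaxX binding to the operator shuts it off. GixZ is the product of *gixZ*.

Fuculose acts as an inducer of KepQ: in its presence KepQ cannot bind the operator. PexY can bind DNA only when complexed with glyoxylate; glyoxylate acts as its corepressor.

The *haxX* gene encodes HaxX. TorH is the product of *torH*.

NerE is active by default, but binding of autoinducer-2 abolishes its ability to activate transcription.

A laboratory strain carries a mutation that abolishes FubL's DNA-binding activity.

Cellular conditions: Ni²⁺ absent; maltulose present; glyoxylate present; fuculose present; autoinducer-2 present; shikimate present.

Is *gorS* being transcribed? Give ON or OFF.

ON

Shikimate is present, so WexX is active.
Glyoxylate is present, so PexY is active.
With repressor PexY bound, *haxX* is not transcribed.
So HaxX is not produced.
No repressor is bound and WexX is active, so *torH* is transcribed.
So TorH is produced and active.
Maltulose is present, so KosW is inactive.
FubL is non-functional in this strain, so it has no effect.
Fuculose is present, so KepQ is inactive.
With no repressor bound, *purW* is transcribed.
So PurW is produced and active.
Activator PurW is present, so *gixZ* is transcribed.
So GixZ is produced and active.
No repressor is bound and TorH and GixZ are active, so *gorS* is transcribed.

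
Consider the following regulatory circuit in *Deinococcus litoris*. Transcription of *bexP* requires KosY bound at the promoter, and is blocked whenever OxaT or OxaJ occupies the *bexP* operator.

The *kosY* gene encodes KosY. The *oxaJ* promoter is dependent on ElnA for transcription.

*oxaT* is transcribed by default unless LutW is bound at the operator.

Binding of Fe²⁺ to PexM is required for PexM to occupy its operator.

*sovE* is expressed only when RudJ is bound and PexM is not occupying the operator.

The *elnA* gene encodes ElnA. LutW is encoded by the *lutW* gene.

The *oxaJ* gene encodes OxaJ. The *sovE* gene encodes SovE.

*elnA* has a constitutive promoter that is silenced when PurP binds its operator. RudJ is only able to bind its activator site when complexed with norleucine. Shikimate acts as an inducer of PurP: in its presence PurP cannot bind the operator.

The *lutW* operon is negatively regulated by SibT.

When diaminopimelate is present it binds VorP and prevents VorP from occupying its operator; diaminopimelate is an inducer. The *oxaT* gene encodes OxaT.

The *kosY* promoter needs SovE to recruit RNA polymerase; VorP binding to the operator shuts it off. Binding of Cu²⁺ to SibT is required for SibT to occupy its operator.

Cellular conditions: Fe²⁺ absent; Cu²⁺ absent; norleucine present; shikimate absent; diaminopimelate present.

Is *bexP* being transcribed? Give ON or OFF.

Cu²⁺ is absent, so SibT is inactive.
With no repressor bound, *lutW* is transcribed.
So LutW is produced and active.
With repressor LutW bound, *oxaT* is not transcribed.
So OxaT is not produced.
Diaminopimelate is present, so VorP is inactive.
Norleucine is present, so RudJ is active.
Fe²⁺ is absent, so PexM is inactive.
No repressor is bound and RudJ is active, so *sovE* is transcribed.
So SovE is produced and active.
No repressor is bound and SovE is active, so *kosY* is transcribed.
So KosY is produced and active.
Shikimate is absent, so PurP is active.
With repressor PurP bound, *elnA* is not transcribed.
So ElnA is not produced.
Required activator ElnA is absent, so *oxaJ* is not transcribed.
So OxaJ is not produced.
No repressor is bound and KosY is active, so *bexP* is transcribed.

ON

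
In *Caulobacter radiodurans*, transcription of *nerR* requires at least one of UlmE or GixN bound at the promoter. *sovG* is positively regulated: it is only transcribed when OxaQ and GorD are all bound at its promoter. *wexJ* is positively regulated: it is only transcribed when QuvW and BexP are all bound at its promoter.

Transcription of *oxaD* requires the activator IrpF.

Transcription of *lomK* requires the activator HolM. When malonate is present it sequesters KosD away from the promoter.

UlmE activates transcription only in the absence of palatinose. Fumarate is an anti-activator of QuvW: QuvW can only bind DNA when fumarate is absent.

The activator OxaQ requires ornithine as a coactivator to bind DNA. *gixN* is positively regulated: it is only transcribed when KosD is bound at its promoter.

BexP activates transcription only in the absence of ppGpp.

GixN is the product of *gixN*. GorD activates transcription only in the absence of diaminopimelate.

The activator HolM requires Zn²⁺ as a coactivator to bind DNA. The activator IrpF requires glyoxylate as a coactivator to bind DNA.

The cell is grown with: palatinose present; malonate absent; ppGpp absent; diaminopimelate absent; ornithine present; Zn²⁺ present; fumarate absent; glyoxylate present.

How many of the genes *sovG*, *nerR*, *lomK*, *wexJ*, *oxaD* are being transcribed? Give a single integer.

5

Ornithine is present, so OxaQ is active.
Diaminopimelate is absent, so GorD is active.
No repressor is bound and OxaQ and GorD are active, so *sovG* is transcribed.
→ *sovG* is ON.
Palatinose is present, so UlmE is inactive.
Malonate is absent, so KosD is active.
No repressor is bound and KosD is active, so *gixN* is transcribed.
So GixN is produced and active.
Activator GixN is present, so *nerR* is transcribed.
→ *nerR* is ON.
Zn²⁺ is present, so HolM is active.
No repressor is bound and HolM is active, so *lomK* is transcribed.
→ *lomK* is ON.
Fumarate is absent, so QuvW is active.
ppGpp is absent, so BexP is active.
No repressor is bound and QuvW and BexP are active, so *wexJ* is transcribed.
→ *wexJ* is ON.
Glyoxylate is present, so IrpF is active.
No repressor is bound and IrpF is active, so *oxaD* is transcribed.
→ *oxaD* is ON.
5 of the 5 genes are transcribed.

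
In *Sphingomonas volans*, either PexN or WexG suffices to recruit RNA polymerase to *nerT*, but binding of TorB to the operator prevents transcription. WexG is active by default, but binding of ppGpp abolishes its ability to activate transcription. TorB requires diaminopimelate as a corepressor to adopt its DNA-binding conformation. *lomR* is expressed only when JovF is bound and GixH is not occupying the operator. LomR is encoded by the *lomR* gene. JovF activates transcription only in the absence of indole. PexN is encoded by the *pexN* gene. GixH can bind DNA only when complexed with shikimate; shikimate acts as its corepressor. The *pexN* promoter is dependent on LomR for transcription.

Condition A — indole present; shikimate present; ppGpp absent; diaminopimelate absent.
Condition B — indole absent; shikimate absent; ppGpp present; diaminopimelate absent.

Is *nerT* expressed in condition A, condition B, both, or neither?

Condition A:
Indole is present, so JovF is inactive.
Shikimate is present, so GixH is active.
With repressor GixH bound, *lomR* is not transcribed.
So LomR is not produced.
Required activator LomR is absent, so *pexN* is not transcribed.
So PexN is not produced.
ppGpp is absent, so WexG is active.
Diaminopimelate is absent, so TorB is inactive.
Activator WexG is present, so *nerT* is transcribed.
→ *nerT* is ON in A.
Condition B:
Indole is absent, so JovF is active.
Shikimate is absent, so GixH is inactive.
No repressor is bound and JovF is active, so *lomR* is transcribed.
So LomR is produced and active.
No repressor is bound and LomR is active, so *pexN* is transcribed.
So PexN is produced and active.
ppGpp is present, so WexG is inactive.
Diaminopimelate is absent, so TorB is inactive.
Activator PexN is present, so *nerT* is transcribed.
→ *nerT* is ON in B.

both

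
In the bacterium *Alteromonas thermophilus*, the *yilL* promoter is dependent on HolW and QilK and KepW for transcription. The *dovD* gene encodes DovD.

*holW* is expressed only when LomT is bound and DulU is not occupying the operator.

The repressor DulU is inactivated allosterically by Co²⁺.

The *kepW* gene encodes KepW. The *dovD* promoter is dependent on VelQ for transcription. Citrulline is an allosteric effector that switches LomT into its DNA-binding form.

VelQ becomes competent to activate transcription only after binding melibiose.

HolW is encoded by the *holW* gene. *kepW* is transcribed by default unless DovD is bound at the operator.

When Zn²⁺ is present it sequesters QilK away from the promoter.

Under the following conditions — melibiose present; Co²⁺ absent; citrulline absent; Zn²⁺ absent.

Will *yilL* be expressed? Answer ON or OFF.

Co²⁺ is absent, so DulU is active.
Citrulline is absent, so LomT is inactive.
With repressor DulU bound, *holW* is not transcribed.
So HolW is not produced.
Zn²⁺ is absent, so QilK is active.
Melibiose is present, so VelQ is active.
No repressor is bound and VelQ is active, so *dovD* is transcribed.
So DovD is produced and active.
With repressor DovD bound, *kepW* is not transcribed.
So KepW is not produced.
Required activator HolW is absent, so *yilL* is not transcribed.

OFF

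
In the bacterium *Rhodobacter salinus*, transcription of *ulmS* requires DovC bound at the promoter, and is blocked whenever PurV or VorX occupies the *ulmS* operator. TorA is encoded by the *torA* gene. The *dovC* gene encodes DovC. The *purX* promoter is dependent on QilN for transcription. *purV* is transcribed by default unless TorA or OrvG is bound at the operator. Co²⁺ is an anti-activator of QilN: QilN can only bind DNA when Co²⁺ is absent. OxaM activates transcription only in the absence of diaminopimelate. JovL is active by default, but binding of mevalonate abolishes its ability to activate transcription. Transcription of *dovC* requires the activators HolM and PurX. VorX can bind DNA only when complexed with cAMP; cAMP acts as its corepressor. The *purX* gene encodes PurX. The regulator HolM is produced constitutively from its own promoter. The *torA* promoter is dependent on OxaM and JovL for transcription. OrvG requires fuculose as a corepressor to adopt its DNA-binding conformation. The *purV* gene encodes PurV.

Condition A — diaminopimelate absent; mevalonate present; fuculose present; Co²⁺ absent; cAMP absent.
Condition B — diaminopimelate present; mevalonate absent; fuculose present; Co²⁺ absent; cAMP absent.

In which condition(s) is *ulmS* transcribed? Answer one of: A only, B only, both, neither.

Condition A:
Diaminopimelate is absent, so OxaM is active.
Mevalonate is present, so JovL is inactive.
Required activator JovL is absent, so *torA* is not transcribed.
So TorA is not produced.
Fuculose is present, so OrvG is active.
With repressor OrvG bound, *purV* is not transcribed.
So PurV is not produced.
HolM is produced constitutively and is active.
Co²⁺ is absent, so QilN is active.
No repressor is bound and QilN is active, so *purX* is transcribed.
So PurX is produced and active.
No repressor is bound and HolM and PurX are active, so *dovC* is transcribed.
So DovC is produced and active.
cAMP is absent, so VorX is inactive.
No repressor is bound and DovC is active, so *ulmS* is transcribed.
→ *ulmS* is ON in A.
Condition B:
Diaminopimelate is present, so OxaM is inactive.
Mevalonate is absent, so JovL is active.
Required activator OxaM is absent, so *torA* is not transcribed.
So TorA is not produced.
Fuculose is present, so OrvG is active.
With repressor OrvG bound, *purV* is not transcribed.
So PurV is not produced.
HolM is produced constitutively and is active.
Co²⁺ is absent, so QilN is active.
No repressor is bound and QilN is active, so *purX* is transcribed.
So PurX is produced and active.
No repressor is bound and HolM and PurX are active, so *dovC* is transcribed.
So DovC is produced and active.
cAMP is absent, so VorX is inactive.
No repressor is bound and DovC is active, so *ulmS* is transcribed.
→ *ulmS* is ON in B.

both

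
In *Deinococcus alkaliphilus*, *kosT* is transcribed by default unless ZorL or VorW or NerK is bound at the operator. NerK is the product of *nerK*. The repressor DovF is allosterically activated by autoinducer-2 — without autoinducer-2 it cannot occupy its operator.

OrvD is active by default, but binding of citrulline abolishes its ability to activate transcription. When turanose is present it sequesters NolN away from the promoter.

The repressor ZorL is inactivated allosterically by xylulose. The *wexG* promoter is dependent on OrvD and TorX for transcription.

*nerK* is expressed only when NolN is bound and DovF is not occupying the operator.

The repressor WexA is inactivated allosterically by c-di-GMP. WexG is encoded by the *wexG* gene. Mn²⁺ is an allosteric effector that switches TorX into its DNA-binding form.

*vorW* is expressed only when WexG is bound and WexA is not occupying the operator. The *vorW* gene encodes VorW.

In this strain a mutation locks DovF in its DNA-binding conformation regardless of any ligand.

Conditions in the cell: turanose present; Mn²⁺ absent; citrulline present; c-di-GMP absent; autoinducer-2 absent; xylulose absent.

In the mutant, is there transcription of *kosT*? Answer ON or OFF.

Xylulose is absent, so ZorL is active.
c-di-GMP is absent, so WexA is active.
Citrulline is present, so OrvD is inactive.
Mn²⁺ is absent, so TorX is inactive.
Required activator OrvD is absent, so *wexG* is not transcribed.
So WexG is not produced.
With repressor WexA bound, *vorW* is not transcribed.
So VorW is not produced.
DovF is constitutively active in this strain.
Turanose is present, so NolN is inactive.
With repressor DovF bound, *nerK* is not transcribed.
So NerK is not produced.
With repressor ZorL bound, *kosT* is not transcribed.

OFF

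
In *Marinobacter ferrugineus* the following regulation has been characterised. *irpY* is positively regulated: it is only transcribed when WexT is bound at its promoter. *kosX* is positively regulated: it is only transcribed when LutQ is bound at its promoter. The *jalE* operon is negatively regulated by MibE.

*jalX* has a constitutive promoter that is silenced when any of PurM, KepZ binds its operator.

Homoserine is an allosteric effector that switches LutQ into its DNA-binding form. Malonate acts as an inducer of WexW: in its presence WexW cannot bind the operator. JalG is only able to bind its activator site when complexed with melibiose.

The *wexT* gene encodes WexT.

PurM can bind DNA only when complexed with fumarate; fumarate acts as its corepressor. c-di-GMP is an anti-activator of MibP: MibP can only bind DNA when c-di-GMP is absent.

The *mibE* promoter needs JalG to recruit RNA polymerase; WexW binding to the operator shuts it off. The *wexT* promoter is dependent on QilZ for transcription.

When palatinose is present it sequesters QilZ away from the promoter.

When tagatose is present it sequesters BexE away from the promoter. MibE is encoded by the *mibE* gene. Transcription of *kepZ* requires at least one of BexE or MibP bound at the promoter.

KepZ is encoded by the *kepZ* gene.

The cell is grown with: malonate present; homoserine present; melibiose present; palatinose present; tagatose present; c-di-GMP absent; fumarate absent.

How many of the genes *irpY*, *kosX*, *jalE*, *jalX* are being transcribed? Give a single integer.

1

Palatinose is present, so QilZ is inactive.
Required activator QilZ is absent, so *wexT* is not transcribed.
So WexT is not produced.
Required activator WexT is absent, so *irpY* is not transcribed.
→ *irpY* is OFF.
Homoserine is present, so LutQ is active.
No repressor is bound and LutQ is active, so *kosX* is transcribed.
→ *kosX* is ON.
Melibiose is present, so JalG is active.
Malonate is present, so WexW is inactive.
No repressor is bound and JalG is active, so *mibE* is transcribed.
So MibE is produced and active.
With repressor MibE bound, *jalE* is not transcribed.
→ *jalE* is OFF.
Fumarate is absent, so PurM is inactive.
Tagatose is present, so BexE is inactive.
c-di-GMP is absent, so MibP is active.
Activator MibP is present, so *kepZ* is transcribed.
So KepZ is produced and active.
With repressor KepZ bound, *jalX* is not transcribed.
→ *jalX* is OFF.
1 of the 4 genes is transcribed.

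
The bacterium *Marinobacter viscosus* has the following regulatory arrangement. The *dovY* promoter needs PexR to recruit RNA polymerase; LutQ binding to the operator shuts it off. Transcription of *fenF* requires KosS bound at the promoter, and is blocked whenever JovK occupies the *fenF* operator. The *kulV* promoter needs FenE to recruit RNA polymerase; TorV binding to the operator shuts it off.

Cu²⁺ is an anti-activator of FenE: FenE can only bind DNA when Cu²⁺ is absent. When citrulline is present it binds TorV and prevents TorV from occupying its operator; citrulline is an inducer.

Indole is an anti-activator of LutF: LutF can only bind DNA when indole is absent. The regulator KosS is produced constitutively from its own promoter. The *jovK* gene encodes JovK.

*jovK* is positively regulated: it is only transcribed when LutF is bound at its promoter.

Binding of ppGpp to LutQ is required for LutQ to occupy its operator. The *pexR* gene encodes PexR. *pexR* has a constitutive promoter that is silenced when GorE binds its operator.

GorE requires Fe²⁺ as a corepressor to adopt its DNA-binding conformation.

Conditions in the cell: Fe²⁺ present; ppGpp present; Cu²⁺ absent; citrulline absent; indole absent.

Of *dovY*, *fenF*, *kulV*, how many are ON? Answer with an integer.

Fe²⁺ is present, so GorE is active.
With repressor GorE bound, *pexR* is not transcribed.
So PexR is not produced.
ppGpp is present, so LutQ is active.
With repressor LutQ bound, *dovY* is not transcribed.
→ *dovY* is OFF.
Indole is absent, so LutF is active.
No repressor is bound and LutF is active, so *jovK* is transcribed.
So JovK is produced and active.
KosS is produced constitutively and is active.
With repressor JovK bound, *fenF* is not transcribed.
→ *fenF* is OFF.
Citrulline is absent, so TorV is active.
Cu²⁺ is absent, so FenE is active.
With repressor TorV bound, *kulV* is not transcribed.
→ *kulV* is OFF.
0 of the 3 genes are transcribed.

0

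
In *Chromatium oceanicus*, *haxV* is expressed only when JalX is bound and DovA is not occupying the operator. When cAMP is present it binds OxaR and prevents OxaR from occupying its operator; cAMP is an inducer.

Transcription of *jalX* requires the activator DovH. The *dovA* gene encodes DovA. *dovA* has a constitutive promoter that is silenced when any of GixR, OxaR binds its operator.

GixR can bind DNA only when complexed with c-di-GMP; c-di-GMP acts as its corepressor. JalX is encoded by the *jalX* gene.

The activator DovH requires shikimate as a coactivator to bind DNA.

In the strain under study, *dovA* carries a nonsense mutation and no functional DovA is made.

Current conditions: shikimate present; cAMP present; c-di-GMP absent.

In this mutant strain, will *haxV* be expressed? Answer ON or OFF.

ON

Shikimate is present, so DovH is active.
No repressor is bound and DovH is active, so *jalX* is transcribed.
So JalX is produced and active.
DovA is non-functional in this strain, so it has no effect.
No repressor is bound and JalX is active, so *haxV* is transcribed.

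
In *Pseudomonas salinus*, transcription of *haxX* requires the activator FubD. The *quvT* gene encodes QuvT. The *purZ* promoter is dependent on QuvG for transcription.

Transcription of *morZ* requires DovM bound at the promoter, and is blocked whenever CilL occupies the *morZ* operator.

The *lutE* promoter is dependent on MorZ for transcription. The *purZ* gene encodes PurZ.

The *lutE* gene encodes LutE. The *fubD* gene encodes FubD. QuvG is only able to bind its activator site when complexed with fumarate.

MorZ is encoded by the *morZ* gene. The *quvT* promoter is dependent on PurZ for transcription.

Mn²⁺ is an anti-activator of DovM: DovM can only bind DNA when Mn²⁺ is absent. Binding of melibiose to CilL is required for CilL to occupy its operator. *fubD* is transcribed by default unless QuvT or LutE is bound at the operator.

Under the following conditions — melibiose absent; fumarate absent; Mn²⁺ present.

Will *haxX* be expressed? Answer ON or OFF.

ON

Fumarate is absent, so QuvG is inactive.
Required activator QuvG is absent, so *purZ* is not transcribed.
So PurZ is not produced.
Required activator PurZ is absent, so *quvT* is not transcribed.
So QuvT is not produced.
Melibiose is absent, so CilL is inactive.
Mn²⁺ is present, so DovM is inactive.
Required activator DovM is absent, so *morZ* is not transcribed.
So MorZ is not produced.
Required activator MorZ is absent, so *lutE* is not transcribed.
So LutE is not produced.
With no repressor bound, *fubD* is transcribed.
So FubD is produced and active.
No repressor is bound and FubD is active, so *haxX* is transcribed.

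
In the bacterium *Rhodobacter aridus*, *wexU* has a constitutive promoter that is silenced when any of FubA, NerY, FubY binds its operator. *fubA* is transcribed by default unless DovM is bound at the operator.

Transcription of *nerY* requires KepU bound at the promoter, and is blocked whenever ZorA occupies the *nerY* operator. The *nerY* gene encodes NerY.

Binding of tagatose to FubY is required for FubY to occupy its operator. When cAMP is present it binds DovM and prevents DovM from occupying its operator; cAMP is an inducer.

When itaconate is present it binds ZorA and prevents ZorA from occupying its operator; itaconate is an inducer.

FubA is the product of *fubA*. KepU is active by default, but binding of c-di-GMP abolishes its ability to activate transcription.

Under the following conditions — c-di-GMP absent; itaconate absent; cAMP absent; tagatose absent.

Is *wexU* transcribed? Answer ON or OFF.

ON

cAMP is absent, so DovM is active.
With repressor DovM bound, *fubA* is not transcribed.
So FubA is not produced.
Itaconate is absent, so ZorA is active.
c-di-GMP is absent, so KepU is active.
With repressor ZorA bound, *nerY* is not transcribed.
So NerY is not produced.
Tagatose is absent, so FubY is inactive.
With no repressor bound, *wexU* is transcribed.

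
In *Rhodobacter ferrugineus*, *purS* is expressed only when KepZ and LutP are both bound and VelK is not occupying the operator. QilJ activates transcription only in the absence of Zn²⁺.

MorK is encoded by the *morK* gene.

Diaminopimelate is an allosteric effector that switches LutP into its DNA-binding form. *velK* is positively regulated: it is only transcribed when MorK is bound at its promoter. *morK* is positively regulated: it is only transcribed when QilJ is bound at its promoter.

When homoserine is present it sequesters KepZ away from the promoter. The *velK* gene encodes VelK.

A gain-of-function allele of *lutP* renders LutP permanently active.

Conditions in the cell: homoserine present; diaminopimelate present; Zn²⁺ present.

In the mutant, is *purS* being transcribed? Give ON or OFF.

OFF

Homoserine is present, so KepZ is inactive.
Zn²⁺ is present, so QilJ is inactive.
Required activator QilJ is absent, so *morK* is not transcribed.
So MorK is not produced.
Required activator MorK is absent, so *velK* is not transcribed.
So VelK is not produced.
LutP is constitutively active in this strain.
Required activator KepZ is absent, so *purS* is not transcribed.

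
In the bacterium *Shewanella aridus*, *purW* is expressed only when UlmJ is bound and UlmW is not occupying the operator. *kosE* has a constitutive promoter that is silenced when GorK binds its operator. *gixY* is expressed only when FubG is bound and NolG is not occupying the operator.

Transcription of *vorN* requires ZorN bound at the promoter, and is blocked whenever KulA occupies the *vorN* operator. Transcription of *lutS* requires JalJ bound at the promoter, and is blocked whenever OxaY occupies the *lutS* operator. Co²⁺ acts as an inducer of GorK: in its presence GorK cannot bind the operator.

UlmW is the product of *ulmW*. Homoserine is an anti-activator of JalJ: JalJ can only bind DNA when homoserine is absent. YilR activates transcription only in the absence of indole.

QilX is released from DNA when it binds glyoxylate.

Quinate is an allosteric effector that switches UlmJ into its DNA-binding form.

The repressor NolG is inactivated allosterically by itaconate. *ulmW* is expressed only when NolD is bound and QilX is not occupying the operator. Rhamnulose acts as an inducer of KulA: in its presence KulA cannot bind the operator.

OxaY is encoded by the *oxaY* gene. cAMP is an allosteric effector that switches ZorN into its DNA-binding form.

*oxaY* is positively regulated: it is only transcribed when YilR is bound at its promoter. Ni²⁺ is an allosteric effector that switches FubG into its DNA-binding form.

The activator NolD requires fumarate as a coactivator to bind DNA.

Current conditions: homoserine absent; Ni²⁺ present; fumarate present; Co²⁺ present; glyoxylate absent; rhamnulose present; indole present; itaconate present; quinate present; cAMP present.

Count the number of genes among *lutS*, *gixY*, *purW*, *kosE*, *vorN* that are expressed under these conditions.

5

Homoserine is absent, so JalJ is active.
Indole is present, so YilR is inactive.
Required activator YilR is absent, so *oxaY* is not transcribed.
So OxaY is not produced.
No repressor is bound and JalJ is active, so *lutS* is transcribed.
→ *lutS* is ON.
Itaconate is present, so NolG is inactive.
Ni²⁺ is present, so FubG is active.
No repressor is bound and FubG is active, so *gixY* is transcribed.
→ *gixY* is ON.
Quinate is present, so UlmJ is active.
Glyoxylate is absent, so QilX is active.
Fumarate is present, so NolD is active.
With repressor QilX bound, *ulmW* is not transcribed.
So UlmW is not produced.
No repressor is bound and UlmJ is active, so *purW* is transcribed.
→ *purW* is ON.
Co²⁺ is present, so GorK is inactive.
With no repressor bound, *kosE* is transcribed.
→ *kosE* is ON.
Rhamnulose is present, so KulA is inactive.
cAMP is present, so ZorN is active.
No repressor is bound and ZorN is active, so *vorN* is transcribed.
→ *vorN* is ON.
5 of the 5 genes are transcribed.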